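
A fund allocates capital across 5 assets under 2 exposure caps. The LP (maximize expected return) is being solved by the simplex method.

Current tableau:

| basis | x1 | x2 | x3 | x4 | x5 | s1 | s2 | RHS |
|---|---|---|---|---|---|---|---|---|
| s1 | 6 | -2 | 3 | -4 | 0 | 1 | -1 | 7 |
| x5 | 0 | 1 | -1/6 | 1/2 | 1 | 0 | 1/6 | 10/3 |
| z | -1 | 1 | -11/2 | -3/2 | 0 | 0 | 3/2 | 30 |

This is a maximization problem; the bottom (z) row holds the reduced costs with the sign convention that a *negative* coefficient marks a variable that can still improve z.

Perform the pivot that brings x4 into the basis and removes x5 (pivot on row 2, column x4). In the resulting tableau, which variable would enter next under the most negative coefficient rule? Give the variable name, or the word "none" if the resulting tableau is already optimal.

Pivot element 1/2. New z-row = old z-row − (-3/2)·(row 2/(1/2)).
Updated z-row coefficients: x1: -1, x2: 4, x3: -6, x4: 0, x5: 3, s1: 0, s2: 2.
The most negative is -6 in column x3, so x3 would enter next.

x3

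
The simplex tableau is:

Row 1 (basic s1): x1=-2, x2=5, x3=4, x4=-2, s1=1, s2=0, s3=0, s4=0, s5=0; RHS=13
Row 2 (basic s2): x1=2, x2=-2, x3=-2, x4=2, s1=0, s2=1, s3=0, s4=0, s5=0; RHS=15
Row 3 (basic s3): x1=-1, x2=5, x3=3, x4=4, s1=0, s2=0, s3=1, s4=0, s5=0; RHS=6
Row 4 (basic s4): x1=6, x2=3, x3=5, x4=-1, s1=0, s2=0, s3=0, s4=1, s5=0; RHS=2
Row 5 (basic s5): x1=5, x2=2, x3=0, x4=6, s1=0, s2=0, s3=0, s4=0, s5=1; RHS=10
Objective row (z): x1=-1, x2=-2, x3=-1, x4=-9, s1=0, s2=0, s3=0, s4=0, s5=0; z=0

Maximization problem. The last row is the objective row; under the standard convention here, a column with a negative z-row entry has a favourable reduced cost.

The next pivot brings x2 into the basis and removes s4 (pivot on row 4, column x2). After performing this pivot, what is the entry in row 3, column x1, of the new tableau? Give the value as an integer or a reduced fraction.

Pivot element is row 4, column x2: 3.
Normalize row 4: new (row 4, x1) = 6/3 = 2.
row 3 ← row 3 − 5·(new row 4): -1 − 5·2 = -11.

-11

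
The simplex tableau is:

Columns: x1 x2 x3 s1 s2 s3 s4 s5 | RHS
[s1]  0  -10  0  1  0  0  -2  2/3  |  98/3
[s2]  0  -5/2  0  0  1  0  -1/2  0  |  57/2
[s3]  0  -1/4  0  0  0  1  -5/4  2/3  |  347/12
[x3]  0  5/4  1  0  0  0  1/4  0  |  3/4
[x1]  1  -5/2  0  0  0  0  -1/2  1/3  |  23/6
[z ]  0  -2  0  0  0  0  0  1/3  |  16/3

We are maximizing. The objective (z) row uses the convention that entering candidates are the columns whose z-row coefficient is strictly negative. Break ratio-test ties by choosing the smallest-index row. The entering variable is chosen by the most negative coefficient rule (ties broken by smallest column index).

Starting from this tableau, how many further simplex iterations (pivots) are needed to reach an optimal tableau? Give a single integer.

1

pivot: x2 in, x3 out → z = 98/15
No improving column remains; optimal.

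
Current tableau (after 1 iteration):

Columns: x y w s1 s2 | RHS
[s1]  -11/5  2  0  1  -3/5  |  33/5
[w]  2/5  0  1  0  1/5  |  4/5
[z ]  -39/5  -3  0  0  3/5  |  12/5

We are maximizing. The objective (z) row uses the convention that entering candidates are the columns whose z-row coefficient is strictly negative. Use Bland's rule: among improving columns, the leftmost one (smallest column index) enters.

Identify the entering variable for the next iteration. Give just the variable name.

Objective-row coefficients: x: -39/5, y: -3, w: 0, s1: 0, s2: 3/5.
Improving columns: x, y. Bland's rule picks the smallest column index → x.

x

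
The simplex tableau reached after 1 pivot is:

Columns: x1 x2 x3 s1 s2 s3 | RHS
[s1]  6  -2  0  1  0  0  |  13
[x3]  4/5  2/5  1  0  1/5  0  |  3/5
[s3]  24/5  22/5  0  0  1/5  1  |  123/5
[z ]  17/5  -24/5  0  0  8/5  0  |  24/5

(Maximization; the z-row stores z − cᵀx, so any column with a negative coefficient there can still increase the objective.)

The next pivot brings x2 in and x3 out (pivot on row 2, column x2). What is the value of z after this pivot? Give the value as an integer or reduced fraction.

Minimum ratio for x2: (3/5)/(2/5) = 3/2.
z changes by −(z-row coeff of x2)·ratio = −(-24/5)·(3/2) = 36/5.
New z = 24/5 + (36/5) = 12.

12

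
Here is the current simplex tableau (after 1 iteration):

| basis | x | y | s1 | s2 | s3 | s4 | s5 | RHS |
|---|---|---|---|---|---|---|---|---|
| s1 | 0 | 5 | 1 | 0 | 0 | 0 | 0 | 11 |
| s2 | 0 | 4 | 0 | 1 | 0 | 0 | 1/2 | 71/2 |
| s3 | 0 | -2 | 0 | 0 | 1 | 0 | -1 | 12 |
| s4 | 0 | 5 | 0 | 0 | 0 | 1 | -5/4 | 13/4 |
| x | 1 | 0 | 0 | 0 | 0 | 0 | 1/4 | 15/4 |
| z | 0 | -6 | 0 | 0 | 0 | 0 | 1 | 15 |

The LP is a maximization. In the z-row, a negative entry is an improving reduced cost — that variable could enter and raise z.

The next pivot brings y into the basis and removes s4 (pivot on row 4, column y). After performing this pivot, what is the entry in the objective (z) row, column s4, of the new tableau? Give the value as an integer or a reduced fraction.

Pivot element is row 4, column y: 5.
Normalize row 4: new (row 4, s4) = 1/5 = 1/5.
z-row ← z-row − (-6)·(new row 4): 0 − (-6)·(1/5) = 6/5.

6/5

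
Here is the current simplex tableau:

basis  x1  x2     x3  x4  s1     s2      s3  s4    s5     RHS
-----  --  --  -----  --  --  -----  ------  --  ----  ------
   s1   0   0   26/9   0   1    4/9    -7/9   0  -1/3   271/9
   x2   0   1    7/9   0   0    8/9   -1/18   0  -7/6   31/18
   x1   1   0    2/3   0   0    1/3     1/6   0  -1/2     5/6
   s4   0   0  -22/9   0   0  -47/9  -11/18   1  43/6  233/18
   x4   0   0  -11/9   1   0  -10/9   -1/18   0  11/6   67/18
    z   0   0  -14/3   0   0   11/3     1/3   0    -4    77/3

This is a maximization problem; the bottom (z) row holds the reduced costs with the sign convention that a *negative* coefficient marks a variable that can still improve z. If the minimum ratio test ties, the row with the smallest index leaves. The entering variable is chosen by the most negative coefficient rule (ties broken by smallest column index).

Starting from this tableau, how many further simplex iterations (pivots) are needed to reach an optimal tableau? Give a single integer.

pivot: x3 in, x1 out → z = 63/2
pivot: s5 in, s4 out → z = 54
No improving column remains; optimal.

2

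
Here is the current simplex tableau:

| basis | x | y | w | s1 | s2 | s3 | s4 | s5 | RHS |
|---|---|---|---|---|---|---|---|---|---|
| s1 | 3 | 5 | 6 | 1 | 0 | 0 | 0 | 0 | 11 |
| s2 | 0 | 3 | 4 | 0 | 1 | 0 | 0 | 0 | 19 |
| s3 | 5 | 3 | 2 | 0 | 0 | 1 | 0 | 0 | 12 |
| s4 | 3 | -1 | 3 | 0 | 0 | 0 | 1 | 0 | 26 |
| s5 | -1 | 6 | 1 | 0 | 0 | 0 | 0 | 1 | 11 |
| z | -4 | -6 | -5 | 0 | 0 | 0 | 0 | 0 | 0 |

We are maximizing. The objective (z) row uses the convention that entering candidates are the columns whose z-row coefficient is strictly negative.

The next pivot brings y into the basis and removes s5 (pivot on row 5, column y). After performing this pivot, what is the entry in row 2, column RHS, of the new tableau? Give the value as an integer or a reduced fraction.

Pivot element is row 5, column y: 6.
Normalize row 5: new (row 5, RHS) = 11/6 = 11/6.
row 2 ← row 2 − 3·(new row 5): 19 − 3·(11/6) = 27/2.

27/2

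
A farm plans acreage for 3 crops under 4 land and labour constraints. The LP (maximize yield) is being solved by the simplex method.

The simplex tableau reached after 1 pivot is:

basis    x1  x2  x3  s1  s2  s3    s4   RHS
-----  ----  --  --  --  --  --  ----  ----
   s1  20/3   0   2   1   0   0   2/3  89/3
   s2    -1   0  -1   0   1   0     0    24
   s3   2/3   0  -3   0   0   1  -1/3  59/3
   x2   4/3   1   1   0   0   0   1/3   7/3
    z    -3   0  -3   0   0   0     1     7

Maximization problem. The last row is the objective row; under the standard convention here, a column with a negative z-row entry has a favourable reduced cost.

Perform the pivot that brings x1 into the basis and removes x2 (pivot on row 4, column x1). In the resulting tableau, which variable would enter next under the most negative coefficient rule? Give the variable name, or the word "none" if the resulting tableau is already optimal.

Pivot element 4/3. New z-row = old z-row − (-3)·(row 4/(4/3)).
Updated z-row coefficients: x1: 0, x2: 9/4, x3: -3/4, s1: 0, s2: 0, s3: 0, s4: 7/4.
The most negative is -3/4 in column x3, so x3 would enter next.

x3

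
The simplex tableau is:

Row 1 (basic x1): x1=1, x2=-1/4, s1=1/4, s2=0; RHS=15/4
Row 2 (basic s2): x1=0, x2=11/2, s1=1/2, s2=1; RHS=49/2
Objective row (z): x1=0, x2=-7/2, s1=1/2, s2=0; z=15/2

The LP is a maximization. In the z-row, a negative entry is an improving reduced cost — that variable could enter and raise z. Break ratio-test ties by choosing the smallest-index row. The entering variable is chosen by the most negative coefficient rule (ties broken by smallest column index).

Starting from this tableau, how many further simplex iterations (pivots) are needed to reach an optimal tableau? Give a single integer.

pivot: x2 in, s2 out → z = 254/11
No improving column remains; optimal.

1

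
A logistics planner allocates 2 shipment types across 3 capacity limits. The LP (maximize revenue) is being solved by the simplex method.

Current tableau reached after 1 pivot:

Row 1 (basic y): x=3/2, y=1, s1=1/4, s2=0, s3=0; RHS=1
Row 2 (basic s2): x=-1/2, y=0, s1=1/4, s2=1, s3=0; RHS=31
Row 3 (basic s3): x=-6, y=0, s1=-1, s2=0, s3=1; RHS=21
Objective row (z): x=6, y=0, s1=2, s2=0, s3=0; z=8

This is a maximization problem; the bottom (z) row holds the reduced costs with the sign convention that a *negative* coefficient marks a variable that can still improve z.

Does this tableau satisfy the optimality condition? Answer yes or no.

No objective-row coefficient is strictly negative, so no entering variable exists; the tableau is optimal.

yes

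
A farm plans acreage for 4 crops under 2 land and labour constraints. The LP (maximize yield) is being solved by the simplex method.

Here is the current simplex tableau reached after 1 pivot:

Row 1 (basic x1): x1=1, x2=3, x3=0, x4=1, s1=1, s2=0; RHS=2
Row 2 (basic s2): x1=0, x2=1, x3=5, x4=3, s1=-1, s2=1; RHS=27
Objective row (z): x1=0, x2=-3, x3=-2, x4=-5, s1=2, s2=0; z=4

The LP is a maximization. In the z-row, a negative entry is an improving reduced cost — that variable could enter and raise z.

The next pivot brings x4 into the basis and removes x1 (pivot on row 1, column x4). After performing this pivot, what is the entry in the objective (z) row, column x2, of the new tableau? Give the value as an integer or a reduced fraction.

Pivot element is row 1, column x4: 1.
Normalize row 1: new (row 1, x2) = 3/1 = 3.
z-row ← z-row − (-5)·(new row 1): -3 − (-5)·3 = 12.

12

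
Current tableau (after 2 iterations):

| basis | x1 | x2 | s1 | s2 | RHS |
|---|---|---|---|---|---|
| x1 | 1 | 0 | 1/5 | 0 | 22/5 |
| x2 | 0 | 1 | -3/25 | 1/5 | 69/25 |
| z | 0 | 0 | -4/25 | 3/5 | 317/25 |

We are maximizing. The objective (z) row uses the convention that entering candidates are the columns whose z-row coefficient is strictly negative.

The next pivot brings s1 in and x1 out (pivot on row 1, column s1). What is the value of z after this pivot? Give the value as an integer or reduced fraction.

Minimum ratio for s1: (22/5)/(1/5) = 22.
z changes by −(z-row coeff of s1)·ratio = −(-4/25)·22 = 88/25.
New z = 317/25 + (88/25) = 81/5.

81/5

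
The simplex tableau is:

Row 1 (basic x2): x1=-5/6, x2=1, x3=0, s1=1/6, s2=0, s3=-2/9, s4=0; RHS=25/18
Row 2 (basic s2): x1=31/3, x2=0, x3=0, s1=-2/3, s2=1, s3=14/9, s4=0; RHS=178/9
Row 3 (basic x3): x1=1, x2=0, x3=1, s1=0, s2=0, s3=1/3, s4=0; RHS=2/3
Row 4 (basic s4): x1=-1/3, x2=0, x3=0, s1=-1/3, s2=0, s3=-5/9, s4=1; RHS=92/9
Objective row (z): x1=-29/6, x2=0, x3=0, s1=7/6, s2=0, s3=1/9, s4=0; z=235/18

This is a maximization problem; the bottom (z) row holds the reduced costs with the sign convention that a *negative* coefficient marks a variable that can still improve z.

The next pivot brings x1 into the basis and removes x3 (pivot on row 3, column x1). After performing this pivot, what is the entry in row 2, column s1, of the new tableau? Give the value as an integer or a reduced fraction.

-2/3

Pivot element is row 3, column x1: 1.
Normalize row 3: new (row 3, s1) = 0/1 = 0.
row 2 ← row 2 − (31/3)·(new row 3): -2/3 − (31/3)·0 = -2/3.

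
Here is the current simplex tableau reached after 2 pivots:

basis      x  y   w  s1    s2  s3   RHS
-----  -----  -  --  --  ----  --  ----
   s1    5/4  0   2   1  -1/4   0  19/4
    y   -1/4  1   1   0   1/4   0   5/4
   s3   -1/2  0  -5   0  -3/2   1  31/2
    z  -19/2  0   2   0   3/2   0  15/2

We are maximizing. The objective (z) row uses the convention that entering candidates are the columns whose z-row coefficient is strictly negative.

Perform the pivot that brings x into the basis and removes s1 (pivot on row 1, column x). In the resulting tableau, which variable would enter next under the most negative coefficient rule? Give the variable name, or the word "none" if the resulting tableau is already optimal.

s2

Pivot element 5/4. New z-row = old z-row − (-19/2)·(row 1/(5/4)).
Updated z-row coefficients: x: 0, y: 0, w: 86/5, s1: 38/5, s2: -2/5, s3: 0.
The most negative is -2/5 in column s2, so s2 would enter next.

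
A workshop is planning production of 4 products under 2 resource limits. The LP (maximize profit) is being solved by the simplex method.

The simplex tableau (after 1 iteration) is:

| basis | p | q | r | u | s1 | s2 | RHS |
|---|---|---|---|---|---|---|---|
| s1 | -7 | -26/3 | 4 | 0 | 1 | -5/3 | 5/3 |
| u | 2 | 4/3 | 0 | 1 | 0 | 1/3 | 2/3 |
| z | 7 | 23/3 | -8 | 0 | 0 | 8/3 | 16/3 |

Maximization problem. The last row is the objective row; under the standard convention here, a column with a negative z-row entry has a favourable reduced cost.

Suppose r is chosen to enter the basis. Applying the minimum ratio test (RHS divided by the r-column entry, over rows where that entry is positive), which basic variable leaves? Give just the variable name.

s1

Ratios: row 1 (s1): (5/3)/4 = 5/12; row 2 (u): entry 0 ≤ 0, skip.
Minimum ratio 5/12 is in the s1 row, so s1 leaves.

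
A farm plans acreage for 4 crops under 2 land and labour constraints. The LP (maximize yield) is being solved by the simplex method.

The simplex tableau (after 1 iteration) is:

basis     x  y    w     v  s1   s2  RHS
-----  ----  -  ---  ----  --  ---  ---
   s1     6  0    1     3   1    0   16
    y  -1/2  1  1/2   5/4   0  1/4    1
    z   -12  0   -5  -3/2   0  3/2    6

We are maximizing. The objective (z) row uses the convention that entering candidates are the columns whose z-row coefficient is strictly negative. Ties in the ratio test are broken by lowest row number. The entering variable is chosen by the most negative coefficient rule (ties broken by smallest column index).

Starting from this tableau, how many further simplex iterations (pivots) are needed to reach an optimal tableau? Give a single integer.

2

pivot: x in, s1 out → z = 38
pivot: w in, y out → z = 50
No improving column remains; optimal.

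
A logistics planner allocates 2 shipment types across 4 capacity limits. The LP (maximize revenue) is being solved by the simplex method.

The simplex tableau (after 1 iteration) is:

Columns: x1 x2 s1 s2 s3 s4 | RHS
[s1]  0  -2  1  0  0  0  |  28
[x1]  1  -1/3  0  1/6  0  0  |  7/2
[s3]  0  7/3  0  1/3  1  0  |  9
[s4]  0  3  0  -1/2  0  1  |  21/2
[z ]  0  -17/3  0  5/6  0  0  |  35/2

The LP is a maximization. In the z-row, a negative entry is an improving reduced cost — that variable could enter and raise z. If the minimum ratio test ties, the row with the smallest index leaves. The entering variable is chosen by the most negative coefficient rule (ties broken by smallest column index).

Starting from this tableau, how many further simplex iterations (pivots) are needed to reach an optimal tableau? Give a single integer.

2

pivot: x2 in, s4 out → z = 112/3
pivot: s2 in, s3 out → z = 487/13
No improving column remains; optimal.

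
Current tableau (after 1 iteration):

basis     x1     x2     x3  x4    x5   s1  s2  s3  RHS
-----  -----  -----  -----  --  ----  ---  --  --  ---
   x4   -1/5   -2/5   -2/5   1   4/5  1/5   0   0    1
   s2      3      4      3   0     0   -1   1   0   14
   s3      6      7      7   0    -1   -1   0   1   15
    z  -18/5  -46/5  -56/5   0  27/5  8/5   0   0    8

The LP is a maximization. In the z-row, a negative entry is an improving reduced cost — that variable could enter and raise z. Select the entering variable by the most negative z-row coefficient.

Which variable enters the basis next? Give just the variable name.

Objective-row coefficients: x1: -18/5, x2: -46/5, x3: -56/5, x4: 0, x5: 27/5, s1: 8/5, s2: 0, s3: 0.
The most negative is -56/5 in column x3, so x3 enters.

x3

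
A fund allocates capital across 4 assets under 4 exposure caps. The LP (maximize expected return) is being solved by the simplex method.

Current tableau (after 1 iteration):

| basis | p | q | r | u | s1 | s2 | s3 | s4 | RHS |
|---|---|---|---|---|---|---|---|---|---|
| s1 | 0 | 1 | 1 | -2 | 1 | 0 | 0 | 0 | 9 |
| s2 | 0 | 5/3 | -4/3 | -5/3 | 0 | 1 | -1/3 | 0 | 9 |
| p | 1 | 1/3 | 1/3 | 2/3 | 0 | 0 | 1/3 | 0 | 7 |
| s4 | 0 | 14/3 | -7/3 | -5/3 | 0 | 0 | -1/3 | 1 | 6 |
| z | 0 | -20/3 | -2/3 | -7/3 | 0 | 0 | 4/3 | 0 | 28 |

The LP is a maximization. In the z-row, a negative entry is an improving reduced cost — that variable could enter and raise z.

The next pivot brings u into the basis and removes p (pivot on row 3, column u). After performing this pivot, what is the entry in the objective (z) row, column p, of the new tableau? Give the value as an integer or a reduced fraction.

7/2

Pivot element is row 3, column u: 2/3.
Normalize row 3: new (row 3, p) = 1/(2/3) = 3/2.
z-row ← z-row − (-7/3)·(new row 3): 0 − (-7/3)·(3/2) = 7/2.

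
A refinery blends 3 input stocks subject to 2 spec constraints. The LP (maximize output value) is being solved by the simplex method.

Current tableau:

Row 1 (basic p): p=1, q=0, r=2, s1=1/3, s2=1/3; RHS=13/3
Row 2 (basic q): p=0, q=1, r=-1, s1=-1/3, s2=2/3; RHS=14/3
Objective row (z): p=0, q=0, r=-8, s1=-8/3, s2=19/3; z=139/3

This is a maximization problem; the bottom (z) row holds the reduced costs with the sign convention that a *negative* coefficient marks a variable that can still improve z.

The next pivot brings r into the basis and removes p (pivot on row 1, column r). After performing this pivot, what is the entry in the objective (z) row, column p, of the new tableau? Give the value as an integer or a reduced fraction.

4

Pivot element is row 1, column r: 2.
Normalize row 1: new (row 1, p) = 1/2 = 1/2.
z-row ← z-row − (-8)·(new row 1): 0 − (-8)·(1/2) = 4.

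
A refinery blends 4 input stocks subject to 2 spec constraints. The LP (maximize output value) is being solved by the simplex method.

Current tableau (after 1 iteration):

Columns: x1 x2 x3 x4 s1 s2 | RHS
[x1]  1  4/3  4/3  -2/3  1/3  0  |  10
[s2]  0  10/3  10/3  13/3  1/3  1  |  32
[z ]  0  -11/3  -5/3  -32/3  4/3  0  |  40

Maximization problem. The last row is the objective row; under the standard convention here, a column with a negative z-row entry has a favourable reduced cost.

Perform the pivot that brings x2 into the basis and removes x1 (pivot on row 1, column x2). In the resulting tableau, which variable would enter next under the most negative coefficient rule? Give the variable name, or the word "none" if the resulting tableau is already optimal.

Pivot element 4/3. New z-row = old z-row − (-11/3)·(row 1/(4/3)).
Updated z-row coefficients: x1: 11/4, x2: 0, x3: 2, x4: -25/2, s1: 9/4, s2: 0.
The most negative is -25/2 in column x4, so x4 would enter next.

x4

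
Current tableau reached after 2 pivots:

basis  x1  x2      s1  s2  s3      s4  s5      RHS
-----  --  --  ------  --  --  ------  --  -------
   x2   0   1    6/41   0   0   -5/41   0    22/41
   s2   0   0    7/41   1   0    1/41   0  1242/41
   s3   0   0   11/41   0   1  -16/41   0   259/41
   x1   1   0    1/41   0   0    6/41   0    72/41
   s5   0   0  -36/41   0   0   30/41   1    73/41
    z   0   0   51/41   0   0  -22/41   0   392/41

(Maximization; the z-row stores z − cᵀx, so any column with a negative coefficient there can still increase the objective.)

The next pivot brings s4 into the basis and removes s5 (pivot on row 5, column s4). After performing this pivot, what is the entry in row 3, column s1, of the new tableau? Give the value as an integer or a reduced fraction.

Pivot element is row 5, column s4: 30/41.
Normalize row 5: new (row 5, s1) = (-36/41)/(30/41) = -6/5.
row 3 ← row 3 − (-16/41)·(new row 5): 11/41 − (-16/41)·(-6/5) = -1/5.

-1/5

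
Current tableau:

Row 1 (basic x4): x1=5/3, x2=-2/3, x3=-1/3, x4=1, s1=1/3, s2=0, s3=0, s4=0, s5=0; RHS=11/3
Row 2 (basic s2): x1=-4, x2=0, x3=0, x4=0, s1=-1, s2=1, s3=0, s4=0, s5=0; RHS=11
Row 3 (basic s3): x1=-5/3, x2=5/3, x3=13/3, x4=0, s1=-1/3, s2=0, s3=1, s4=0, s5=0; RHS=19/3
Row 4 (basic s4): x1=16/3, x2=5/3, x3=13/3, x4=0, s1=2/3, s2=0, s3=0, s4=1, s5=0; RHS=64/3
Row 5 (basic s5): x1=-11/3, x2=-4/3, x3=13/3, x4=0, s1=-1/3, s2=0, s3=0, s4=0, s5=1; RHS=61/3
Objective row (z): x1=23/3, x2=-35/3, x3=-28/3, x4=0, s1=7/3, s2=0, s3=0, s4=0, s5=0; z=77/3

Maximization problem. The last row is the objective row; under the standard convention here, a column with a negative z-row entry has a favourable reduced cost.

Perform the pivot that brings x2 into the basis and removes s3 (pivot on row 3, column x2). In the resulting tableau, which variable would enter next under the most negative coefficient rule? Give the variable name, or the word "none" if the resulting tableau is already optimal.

x1

Pivot element 5/3. New z-row = old z-row − (-35/3)·(row 3/(5/3)).
Updated z-row coefficients: x1: -4, x2: 0, x3: 21, x4: 0, s1: 0, s2: 0, s3: 7, s4: 0, s5: 0.
The most negative is -4 in column x1, so x1 would enter next.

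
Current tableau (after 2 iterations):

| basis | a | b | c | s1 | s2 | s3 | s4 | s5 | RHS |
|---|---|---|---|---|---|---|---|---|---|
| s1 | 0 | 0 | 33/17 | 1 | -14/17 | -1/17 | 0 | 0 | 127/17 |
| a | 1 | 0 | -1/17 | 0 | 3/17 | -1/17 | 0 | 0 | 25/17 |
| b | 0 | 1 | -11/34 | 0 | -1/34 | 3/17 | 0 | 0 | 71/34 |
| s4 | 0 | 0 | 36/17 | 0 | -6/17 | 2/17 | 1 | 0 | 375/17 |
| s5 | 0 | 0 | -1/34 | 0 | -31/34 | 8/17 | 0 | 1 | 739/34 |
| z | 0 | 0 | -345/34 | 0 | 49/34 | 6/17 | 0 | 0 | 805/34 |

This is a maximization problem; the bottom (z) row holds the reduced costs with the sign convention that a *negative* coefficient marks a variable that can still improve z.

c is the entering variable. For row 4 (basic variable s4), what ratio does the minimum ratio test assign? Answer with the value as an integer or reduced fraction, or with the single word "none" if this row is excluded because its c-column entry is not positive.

Ratio = RHS / (c entry) = (375/17) / (36/17) = 125/12.

125/12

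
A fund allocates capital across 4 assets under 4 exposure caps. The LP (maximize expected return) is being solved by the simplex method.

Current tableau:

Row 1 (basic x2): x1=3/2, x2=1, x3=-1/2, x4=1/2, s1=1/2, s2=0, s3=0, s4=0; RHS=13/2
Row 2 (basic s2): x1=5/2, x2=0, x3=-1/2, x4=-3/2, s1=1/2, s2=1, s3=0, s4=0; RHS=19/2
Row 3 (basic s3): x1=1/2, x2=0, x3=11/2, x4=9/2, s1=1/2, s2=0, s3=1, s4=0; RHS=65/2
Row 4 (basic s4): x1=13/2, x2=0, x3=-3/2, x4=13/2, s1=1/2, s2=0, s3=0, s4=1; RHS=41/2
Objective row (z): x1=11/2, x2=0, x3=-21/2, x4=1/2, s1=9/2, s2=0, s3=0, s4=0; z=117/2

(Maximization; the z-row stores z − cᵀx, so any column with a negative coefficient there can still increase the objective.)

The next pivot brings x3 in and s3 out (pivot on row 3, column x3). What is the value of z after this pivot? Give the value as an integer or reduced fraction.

Minimum ratio for x3: (65/2)/(11/2) = 65/11.
z changes by −(z-row coeff of x3)·ratio = −(-21/2)·(65/11) = 1365/22.
New z = 117/2 + (1365/22) = 1326/11.

1326/11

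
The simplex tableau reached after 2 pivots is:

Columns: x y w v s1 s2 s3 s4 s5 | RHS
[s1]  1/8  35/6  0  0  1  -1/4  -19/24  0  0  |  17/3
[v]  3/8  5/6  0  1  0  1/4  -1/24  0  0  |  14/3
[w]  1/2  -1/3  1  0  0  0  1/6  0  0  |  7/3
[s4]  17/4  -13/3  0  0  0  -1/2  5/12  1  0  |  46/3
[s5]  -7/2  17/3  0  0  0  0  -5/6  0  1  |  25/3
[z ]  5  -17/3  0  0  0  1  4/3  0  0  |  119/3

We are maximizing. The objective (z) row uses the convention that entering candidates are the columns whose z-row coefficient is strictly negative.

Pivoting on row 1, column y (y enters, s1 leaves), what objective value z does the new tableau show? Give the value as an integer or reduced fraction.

Minimum ratio for y: (17/3)/(35/6) = 34/35.
z changes by −(z-row coeff of y)·ratio = −(-17/3)·(34/35) = 578/105.
New z = 119/3 + (578/105) = 1581/35.

1581/35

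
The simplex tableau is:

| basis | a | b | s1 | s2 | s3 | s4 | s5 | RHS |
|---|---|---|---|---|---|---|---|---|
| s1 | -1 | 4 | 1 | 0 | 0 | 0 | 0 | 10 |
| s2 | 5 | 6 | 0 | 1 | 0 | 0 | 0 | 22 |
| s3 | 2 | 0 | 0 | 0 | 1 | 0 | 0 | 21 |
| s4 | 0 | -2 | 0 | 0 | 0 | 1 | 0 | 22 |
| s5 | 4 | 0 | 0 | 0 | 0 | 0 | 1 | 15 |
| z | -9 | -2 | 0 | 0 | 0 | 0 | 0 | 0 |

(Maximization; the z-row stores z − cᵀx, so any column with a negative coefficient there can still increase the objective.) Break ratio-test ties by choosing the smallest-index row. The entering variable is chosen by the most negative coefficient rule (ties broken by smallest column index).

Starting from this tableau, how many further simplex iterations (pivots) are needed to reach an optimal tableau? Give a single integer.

pivot: a in, s5 out → z = 135/4
pivot: b in, s2 out → z = 209/6
No improving column remains; optimal.

2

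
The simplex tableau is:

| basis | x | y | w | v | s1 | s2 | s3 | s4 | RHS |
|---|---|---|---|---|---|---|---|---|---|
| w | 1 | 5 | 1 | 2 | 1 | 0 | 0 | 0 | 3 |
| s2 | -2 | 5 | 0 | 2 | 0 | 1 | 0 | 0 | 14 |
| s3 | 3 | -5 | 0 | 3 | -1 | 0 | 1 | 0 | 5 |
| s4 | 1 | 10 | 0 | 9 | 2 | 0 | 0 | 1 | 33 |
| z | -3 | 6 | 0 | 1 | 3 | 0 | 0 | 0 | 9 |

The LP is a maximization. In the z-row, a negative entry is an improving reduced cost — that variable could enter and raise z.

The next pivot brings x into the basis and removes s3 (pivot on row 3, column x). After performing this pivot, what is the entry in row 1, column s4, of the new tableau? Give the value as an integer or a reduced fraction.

Pivot element is row 3, column x: 3.
Normalize row 3: new (row 3, s4) = 0/3 = 0.
row 1 ← row 1 − 1·(new row 3): 0 − 1·0 = 0.

0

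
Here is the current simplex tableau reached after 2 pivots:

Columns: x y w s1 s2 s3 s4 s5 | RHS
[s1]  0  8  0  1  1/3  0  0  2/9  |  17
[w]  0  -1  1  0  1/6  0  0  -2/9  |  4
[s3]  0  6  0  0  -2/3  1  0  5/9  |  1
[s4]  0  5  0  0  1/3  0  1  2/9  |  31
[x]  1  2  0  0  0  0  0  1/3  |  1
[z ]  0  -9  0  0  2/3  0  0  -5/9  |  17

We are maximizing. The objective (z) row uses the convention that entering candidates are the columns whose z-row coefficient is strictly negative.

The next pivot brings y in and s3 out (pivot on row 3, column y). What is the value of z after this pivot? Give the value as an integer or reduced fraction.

37/2

Minimum ratio for y: 1/6 = 1/6.
z changes by −(z-row coeff of y)·ratio = −(-9)·(1/6) = 3/2.
New z = 17 + (3/2) = 37/2.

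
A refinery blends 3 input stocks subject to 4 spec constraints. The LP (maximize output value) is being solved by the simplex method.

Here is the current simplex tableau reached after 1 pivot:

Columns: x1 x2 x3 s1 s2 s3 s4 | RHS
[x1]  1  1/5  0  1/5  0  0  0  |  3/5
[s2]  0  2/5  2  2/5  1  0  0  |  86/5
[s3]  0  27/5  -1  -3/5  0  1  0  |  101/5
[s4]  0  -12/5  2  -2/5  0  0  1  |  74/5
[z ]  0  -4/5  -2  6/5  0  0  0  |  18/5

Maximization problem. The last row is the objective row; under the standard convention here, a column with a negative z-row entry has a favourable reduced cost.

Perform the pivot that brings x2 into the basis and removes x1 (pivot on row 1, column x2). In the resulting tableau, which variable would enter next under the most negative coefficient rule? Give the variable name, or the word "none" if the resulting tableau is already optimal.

Pivot element 1/5. New z-row = old z-row − (-4/5)·(row 1/(1/5)).
Updated z-row coefficients: x1: 4, x2: 0, x3: -2, s1: 2, s2: 0, s3: 0, s4: 0.
The most negative is -2 in column x3, so x3 would enter next.

x3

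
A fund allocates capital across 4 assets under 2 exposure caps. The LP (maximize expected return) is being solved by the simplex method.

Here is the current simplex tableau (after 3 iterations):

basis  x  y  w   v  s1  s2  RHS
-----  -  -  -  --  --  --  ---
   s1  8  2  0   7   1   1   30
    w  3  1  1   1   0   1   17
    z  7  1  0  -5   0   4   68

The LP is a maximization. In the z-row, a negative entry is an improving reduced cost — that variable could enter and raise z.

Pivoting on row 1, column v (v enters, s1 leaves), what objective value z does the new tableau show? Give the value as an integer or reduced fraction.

Minimum ratio for v: 30/7 = 30/7.
z changes by −(z-row coeff of v)·ratio = −(-5)·(30/7) = 150/7.
New z = 68 + (150/7) = 626/7.

626/7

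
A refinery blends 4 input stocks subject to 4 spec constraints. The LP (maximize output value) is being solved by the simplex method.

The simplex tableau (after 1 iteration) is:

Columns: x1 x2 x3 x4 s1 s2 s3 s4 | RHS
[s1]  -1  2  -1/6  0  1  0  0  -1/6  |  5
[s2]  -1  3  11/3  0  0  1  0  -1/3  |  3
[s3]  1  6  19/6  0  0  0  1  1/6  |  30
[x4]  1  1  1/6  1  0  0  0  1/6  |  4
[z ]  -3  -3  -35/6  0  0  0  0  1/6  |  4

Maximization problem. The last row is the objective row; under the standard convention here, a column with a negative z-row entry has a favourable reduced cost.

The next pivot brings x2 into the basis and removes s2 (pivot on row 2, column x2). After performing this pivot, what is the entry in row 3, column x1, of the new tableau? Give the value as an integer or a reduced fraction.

3

Pivot element is row 2, column x2: 3.
Normalize row 2: new (row 2, x1) = (-1)/3 = -1/3.
row 3 ← row 3 − 6·(new row 2): 1 − 6·(-1/3) = 3.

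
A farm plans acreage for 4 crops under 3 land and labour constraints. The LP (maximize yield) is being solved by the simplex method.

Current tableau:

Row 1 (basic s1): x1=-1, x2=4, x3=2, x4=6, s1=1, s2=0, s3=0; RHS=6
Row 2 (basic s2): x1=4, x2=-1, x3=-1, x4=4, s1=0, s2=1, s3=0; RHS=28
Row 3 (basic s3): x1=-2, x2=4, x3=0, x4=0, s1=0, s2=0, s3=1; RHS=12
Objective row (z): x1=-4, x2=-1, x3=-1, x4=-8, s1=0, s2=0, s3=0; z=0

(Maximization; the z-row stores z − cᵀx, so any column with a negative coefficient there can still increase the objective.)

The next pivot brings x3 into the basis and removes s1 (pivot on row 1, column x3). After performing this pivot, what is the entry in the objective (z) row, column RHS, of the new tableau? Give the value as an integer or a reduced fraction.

3

Pivot element is row 1, column x3: 2.
Normalize row 1: new (row 1, RHS) = 6/2 = 3.
z-row ← z-row − (-1)·(new row 1): 0 − (-1)·3 = 3.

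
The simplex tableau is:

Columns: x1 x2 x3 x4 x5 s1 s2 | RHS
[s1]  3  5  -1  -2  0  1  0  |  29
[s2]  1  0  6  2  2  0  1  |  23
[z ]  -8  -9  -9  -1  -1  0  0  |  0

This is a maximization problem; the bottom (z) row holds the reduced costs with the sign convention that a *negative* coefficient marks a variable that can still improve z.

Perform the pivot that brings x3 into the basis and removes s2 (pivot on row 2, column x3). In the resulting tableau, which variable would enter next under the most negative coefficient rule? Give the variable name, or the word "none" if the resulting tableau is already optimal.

x2

Pivot element 6. New z-row = old z-row − (-9)·(row 2/6).
Updated z-row coefficients: x1: -13/2, x2: -9, x3: 0, x4: 2, x5: 2, s1: 0, s2: 3/2.
The most negative is -9 in column x2, so x2 would enter next.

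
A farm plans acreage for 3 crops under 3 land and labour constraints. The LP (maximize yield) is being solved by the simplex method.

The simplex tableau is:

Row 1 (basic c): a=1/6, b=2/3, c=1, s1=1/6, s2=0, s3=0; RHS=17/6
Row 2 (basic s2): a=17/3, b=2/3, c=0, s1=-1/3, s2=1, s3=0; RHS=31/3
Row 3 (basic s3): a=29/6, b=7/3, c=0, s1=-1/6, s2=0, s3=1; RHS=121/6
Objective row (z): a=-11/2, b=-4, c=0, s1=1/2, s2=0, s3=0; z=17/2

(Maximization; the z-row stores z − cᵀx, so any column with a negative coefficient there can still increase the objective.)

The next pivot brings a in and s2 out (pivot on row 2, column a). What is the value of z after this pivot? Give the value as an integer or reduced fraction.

315/17

Minimum ratio for a: (31/3)/(17/3) = 31/17.
z changes by −(z-row coeff of a)·ratio = −(-11/2)·(31/17) = 341/34.
New z = 17/2 + (341/34) = 315/17.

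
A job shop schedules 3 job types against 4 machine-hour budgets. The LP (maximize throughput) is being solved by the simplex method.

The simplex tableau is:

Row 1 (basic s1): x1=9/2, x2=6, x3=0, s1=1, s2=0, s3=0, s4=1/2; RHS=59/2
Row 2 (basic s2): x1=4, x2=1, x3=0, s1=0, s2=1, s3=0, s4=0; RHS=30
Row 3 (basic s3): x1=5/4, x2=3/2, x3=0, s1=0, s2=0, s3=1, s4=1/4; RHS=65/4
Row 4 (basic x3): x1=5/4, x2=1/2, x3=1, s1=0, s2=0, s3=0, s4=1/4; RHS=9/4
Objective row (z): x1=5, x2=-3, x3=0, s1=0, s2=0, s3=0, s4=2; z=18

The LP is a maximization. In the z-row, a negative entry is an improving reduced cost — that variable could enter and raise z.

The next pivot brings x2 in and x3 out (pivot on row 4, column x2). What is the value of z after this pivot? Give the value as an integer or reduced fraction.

Minimum ratio for x2: (9/4)/(1/2) = 9/2.
z changes by −(z-row coeff of x2)·ratio = −(-3)·(9/2) = 27/2.
New z = 18 + (27/2) = 63/2.

63/2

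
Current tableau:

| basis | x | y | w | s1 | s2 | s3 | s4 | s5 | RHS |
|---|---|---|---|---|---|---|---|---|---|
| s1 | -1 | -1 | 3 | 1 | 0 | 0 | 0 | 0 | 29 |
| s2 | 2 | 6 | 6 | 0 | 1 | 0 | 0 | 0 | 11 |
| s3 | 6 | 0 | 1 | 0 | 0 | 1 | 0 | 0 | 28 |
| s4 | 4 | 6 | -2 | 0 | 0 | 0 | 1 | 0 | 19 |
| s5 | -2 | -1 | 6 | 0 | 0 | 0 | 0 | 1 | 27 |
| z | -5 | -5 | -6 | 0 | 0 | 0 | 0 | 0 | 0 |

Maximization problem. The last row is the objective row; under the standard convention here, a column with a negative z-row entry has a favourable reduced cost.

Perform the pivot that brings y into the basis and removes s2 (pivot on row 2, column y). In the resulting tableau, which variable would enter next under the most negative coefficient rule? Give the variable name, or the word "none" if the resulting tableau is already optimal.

x

Pivot element 6. New z-row = old z-row − (-5)·(row 2/6).
Updated z-row coefficients: x: -10/3, y: 0, w: -1, s1: 0, s2: 5/6, s3: 0, s4: 0, s5: 0.
The most negative is -10/3 in column x, so x would enter next.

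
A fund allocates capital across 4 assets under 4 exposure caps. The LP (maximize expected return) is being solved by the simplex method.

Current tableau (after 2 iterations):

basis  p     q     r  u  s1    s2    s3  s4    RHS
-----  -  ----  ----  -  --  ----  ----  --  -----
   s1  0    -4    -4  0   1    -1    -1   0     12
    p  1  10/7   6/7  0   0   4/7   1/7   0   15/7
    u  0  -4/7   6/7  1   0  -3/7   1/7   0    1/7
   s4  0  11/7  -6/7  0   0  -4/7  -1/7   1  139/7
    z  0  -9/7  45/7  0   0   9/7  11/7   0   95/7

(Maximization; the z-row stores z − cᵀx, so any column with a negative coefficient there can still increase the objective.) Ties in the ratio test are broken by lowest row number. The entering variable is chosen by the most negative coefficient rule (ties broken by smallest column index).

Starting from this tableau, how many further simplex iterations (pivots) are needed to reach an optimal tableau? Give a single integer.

pivot: q in, p out → z = 31/2
No improving column remains; optimal.

1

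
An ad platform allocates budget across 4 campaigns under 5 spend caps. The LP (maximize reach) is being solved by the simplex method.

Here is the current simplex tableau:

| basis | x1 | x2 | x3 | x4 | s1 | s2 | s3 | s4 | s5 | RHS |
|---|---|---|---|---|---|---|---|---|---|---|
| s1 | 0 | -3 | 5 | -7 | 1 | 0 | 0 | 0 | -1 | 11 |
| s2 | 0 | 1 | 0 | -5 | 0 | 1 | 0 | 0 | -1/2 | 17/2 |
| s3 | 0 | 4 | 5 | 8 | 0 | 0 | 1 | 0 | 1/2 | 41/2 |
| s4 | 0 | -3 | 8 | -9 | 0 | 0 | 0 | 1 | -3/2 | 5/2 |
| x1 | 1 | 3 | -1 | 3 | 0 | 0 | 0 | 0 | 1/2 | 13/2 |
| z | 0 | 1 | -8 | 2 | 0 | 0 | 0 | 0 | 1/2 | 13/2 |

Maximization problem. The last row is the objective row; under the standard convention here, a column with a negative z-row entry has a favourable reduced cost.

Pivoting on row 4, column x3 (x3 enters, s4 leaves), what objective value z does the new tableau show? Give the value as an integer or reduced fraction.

9

Minimum ratio for x3: (5/2)/8 = 5/16.
z changes by −(z-row coeff of x3)·ratio = −(-8)·(5/16) = 5/2.
New z = 13/2 + (5/2) = 9.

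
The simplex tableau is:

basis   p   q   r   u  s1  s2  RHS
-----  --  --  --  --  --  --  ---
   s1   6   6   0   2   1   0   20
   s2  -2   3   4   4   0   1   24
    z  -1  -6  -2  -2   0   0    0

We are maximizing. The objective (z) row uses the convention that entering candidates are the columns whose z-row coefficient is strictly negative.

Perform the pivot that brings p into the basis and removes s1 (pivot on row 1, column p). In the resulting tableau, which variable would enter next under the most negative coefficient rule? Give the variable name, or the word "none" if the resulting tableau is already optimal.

q

Pivot element 6. New z-row = old z-row − (-1)·(row 1/6).
Updated z-row coefficients: p: 0, q: -5, r: -2, u: -5/3, s1: 1/6, s2: 0.
The most negative is -5 in column q, so q would enter next.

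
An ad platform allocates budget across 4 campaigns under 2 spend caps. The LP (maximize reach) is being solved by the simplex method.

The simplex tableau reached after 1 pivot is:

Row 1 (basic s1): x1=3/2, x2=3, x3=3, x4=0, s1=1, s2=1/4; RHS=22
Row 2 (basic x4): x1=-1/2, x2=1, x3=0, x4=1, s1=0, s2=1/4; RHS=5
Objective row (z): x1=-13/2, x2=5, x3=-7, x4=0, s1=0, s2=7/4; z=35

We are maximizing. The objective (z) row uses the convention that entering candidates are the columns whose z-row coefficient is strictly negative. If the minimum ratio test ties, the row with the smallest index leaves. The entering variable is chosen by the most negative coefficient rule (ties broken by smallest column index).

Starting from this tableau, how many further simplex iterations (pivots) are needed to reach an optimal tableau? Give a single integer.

pivot: x3 in, s1 out → z = 259/3
pivot: x1 in, x3 out → z = 391/3
No improving column remains; optimal.

2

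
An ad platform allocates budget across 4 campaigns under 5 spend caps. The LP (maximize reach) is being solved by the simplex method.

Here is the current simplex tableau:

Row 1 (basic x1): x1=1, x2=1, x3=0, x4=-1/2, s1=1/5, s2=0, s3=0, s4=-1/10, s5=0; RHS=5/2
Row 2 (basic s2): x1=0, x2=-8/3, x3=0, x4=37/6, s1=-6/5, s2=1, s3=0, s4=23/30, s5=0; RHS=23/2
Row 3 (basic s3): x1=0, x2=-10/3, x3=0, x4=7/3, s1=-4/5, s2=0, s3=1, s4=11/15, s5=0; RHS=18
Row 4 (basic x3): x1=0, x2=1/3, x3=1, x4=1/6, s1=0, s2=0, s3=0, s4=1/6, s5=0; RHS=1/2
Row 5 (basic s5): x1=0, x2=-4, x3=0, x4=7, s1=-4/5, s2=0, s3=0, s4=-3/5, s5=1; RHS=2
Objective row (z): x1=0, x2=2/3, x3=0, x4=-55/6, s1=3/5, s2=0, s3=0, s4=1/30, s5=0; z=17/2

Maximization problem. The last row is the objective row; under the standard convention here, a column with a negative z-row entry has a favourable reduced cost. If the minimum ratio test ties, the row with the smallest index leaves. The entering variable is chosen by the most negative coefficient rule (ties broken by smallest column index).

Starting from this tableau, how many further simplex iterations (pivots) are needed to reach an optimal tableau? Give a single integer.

3

pivot: x4 in, s5 out → z = 467/42
pivot: x2 in, x3 out → z = 287/18
pivot: s1 in, x1 out → z = 201/10
No improving column remains; optimal.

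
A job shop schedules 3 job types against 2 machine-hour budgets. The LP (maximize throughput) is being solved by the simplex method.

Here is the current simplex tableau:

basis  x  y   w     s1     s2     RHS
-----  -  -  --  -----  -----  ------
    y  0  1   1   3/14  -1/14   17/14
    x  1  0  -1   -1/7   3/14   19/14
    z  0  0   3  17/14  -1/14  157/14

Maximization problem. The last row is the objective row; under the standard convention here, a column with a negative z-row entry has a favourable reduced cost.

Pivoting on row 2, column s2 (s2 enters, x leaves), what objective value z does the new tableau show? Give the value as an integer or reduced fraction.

35/3

Minimum ratio for s2: (19/14)/(3/14) = 19/3.
z changes by −(z-row coeff of s2)·ratio = −(-1/14)·(19/3) = 19/42.
New z = 157/14 + (19/42) = 35/3.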